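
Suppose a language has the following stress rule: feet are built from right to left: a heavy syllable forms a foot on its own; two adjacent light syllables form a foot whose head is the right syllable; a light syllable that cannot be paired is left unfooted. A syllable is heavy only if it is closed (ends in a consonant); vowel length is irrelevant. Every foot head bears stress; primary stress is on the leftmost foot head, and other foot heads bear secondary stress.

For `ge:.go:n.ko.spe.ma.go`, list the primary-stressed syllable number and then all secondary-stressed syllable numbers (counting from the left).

Weights: 1 ge: L, 2 go:n H, 3 ko L, 4 spe L, 5 ma L, 6 go L.
Parse right to left (heavy = foot alone; LL = one foot; stranded L unfooted): ge: (ˈgo:n) (ko.ˈspe) (ma.ˈgo).
Foot heads: 2, 4, 6.
Primary stress on the leftmost head = syllable 2.
Secondary stress on 4, 6: ge:.ˈgo:n.ko.ˌspe.ma.ˌgo.

primary 2, secondary 4, 6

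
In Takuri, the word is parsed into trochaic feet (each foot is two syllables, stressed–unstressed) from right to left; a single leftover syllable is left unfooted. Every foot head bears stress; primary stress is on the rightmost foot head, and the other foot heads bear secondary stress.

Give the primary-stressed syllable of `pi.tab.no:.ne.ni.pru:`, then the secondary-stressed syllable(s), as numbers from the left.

Parse right to left into trochaic (ˈσσ) feet: (ˈpi.tab) (ˈno:.ne) (ˈni.pru:).
Foot heads (stressed positions): 1, 3, 5.
End Rule Rightmost: primary stress on the rightmost head = syllable 5.
Secondary stress on 1, 3: ˌpi.tab.ˌno:.ne.ˈni.pru:.

primary 5, secondary 1, 3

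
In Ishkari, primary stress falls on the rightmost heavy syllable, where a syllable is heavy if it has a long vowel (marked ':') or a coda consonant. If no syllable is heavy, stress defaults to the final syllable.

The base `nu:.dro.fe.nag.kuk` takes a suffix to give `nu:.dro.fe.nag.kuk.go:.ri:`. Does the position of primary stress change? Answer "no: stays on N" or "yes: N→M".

yes: 5→7

Base `nu:.dro.fe.nag.kuk` (5 syllables):
  Weights: 1 nu: H, 2 dro L, 3 fe L, 4 nag H, 5 kuk H.
  Heavy syllables in the domain: 1, 4, 5. The rightmost is syllable 5 (kuk).
  → primary stress on syllable 5.
Suffixed `nu:.dro.fe.nag.kuk.go:.ri:` (7 syllables):
  Weights: 1 nu: H, 2 dro L, 3 fe L, 4 nag H, 5 kuk H, 6 go: H, 7 ri: H.
  Heavy syllables in the domain: 1, 4, 5, 6, 7. The rightmost is syllable 7 (ri:).
  → primary stress on syllable 7.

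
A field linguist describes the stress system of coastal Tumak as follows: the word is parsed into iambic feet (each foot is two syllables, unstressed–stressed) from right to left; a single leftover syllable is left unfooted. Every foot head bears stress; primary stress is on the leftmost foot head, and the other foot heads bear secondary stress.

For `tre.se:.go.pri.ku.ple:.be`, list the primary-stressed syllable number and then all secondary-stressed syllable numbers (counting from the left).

Parse right to left into iambic (σˈσ) feet: tre (se:.ˈgo) (pri.ˈku) (ple:.ˈbe). Syllable 1 is left unfooted.
Foot heads (stressed positions): 3, 5, 7.
End Rule Leftmost: primary stress on the leftmost head = syllable 3.
Secondary stress on 5, 7: tre.se:.ˈgo.pri.ˌku.ple:.ˌbe.

primary 3, secondary 5, 7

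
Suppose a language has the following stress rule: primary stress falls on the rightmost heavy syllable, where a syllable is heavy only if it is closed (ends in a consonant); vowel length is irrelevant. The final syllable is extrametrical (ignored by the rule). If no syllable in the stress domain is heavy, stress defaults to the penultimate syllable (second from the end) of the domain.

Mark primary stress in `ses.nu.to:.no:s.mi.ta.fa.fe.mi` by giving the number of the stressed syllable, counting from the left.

4

The final syllable (9, mi) is extrametrical; the stress domain is syllables 1–8.
Weights: 1 ses H, 2 nu L, 3 to: L, 4 no:s H, 5 mi L, 6 ta L, 7 fa L, 8 fe L.
Heavy syllables in the domain: 1, 4. The rightmost is syllable 4 (no:s).
Primary stress: syllable 4 → ses.nu.to:.ˈno:s.mi.ta.fa.fe.mi.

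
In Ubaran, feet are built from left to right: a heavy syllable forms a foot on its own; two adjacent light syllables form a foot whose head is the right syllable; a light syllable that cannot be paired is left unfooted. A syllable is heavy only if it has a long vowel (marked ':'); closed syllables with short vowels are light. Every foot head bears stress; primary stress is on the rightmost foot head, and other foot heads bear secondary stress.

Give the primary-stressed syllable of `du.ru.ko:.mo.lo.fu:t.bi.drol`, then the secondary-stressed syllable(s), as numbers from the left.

Weights: 1 du L, 2 ru L, 3 ko: H, 4 mo L, 5 lo L, 6 fu:t H, 7 bi L, 8 drol L.
Parse left to right (heavy = foot alone; LL = one foot; stranded L unfooted): (du.ˈru) (ˈko:) (mo.ˈlo) (ˈfu:t) (bi.ˈdrol).
Foot heads: 2, 3, 5, 6, 8.
Primary stress on the rightmost head = syllable 8.
Secondary stress on 2, 3, 5, 6: du.ˌru.ˌko:.mo.ˌlo.ˌfu:t.bi.ˈdrol.

primary 8, secondary 2, 3, 5, 6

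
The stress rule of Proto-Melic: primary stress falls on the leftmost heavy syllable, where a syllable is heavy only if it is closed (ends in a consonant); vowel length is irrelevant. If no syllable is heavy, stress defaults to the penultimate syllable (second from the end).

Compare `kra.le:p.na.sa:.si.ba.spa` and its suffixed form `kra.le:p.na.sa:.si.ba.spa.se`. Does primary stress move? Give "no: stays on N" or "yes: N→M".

Base `kra.le:p.na.sa:.si.ba.spa` (7 syllables):
  Weights: 1 kra L, 2 le:p H, 3 na L, 4 sa: L, 5 si L, 6 ba L, 7 spa L.
  Heavy syllables in the domain: 2. The leftmost is syllable 2 (le:p).
  → primary stress on syllable 2.
Suffixed `kra.le:p.na.sa:.si.ba.spa.se` (8 syllables):
  Weights: 1 kra L, 2 le:p H, 3 na L, 4 sa: L, 5 si L, 6 ba L, 7 spa L, 8 se L.
  Heavy syllables in the domain: 2. The leftmost is syllable 2 (le:p).
  → primary stress on syllable 2.

no: stays on 2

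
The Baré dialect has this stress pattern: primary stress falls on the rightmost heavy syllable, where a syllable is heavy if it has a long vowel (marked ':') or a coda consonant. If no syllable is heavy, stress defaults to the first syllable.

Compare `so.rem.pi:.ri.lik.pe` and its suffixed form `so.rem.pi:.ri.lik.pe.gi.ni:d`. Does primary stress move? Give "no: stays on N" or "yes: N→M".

yes: 5→8

Base `so.rem.pi:.ri.lik.pe` (6 syllables):
  Weights: 1 so L, 2 rem H, 3 pi: H, 4 ri L, 5 lik H, 6 pe L.
  Heavy syllables in the domain: 2, 3, 5. The rightmost is syllable 5 (lik).
  → primary stress on syllable 5.
Suffixed `so.rem.pi:.ri.lik.pe.gi.ni:d` (8 syllables):
  Weights: 1 so L, 2 rem H, 3 pi: H, 4 ri L, 5 lik H, 6 pe L, 7 gi L, 8 ni:d H.
  Heavy syllables in the domain: 2, 3, 5, 8. The rightmost is syllable 8 (ni:d).
  → primary stress on syllable 8.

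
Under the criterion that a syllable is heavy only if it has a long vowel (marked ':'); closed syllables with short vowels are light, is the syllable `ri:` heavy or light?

heavy

`ri:`: long vowel, open (no coda). Long vowel → heavy.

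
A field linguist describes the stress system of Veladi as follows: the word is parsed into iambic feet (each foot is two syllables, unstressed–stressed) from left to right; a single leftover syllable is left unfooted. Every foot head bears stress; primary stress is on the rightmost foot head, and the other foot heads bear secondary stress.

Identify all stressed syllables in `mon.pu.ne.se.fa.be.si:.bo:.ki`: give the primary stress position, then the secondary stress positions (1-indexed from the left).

Parse left to right into iambic (σˈσ) feet: (mon.ˈpu) (ne.ˈse) (fa.ˈbe) (si:.ˈbo:) ki. Syllable 9 is left unfooted.
Foot heads (stressed positions): 2, 4, 6, 8.
End Rule Rightmost: primary stress on the rightmost head = syllable 8.
Secondary stress on 2, 4, 6: mon.ˌpu.ne.ˌse.fa.ˌbe.si:.ˈbo:.ki.

primary 8, secondary 2, 4, 6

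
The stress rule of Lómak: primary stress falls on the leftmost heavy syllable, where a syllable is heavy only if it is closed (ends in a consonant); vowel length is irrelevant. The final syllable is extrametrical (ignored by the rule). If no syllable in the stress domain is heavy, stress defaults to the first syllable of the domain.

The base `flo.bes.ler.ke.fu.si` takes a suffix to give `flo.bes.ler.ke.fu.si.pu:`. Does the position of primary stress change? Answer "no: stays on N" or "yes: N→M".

Base `flo.bes.ler.ke.fu.si` (6 syllables):
  The final syllable (6, si) is extrametrical; the stress domain is syllables 1–5.
  Weights: 1 flo L, 2 bes H, 3 ler H, 4 ke L, 5 fu L.
  Heavy syllables in the domain: 2, 3. The leftmost is syllable 2 (bes).
  → primary stress on syllable 2.
Suffixed `flo.bes.ler.ke.fu.si.pu:` (7 syllables):
  The final syllable (7, pu:) is extrametrical; the stress domain is syllables 1–6.
  Weights: 1 flo L, 2 bes H, 3 ler H, 4 ke L, 5 fu L, 6 si L.
  Heavy syllables in the domain: 2, 3. The leftmost is syllable 2 (bes).
  → primary stress on syllable 2.

no: stays on 2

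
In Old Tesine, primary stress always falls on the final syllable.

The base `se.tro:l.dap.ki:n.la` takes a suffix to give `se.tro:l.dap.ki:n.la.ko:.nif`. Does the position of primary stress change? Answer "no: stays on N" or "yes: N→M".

Base `se.tro:l.dap.ki:n.la` (5 syllables):
  The word has 5 syllables; the final syllable is syllable 5 (la).
  → primary stress on syllable 5.
Suffixed `se.tro:l.dap.ki:n.la.ko:.nif` (7 syllables):
  The word has 7 syllables; the final syllable is syllable 7 (nif).
  → primary stress on syllable 7.

yes: 5→7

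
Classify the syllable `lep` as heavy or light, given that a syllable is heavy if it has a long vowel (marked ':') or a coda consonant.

heavy

`lep`: short vowel, closed (coda /p/). Closed → heavy.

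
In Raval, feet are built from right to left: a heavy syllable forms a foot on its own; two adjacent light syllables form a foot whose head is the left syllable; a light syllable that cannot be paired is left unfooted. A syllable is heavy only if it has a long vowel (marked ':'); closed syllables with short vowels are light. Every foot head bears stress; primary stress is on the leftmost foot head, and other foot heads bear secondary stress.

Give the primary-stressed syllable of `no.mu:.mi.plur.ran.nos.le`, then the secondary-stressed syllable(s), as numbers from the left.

Weights: 1 no L, 2 mu: H, 3 mi L, 4 plur L, 5 ran L, 6 nos L, 7 le L.
Parse right to left (heavy = foot alone; LL = one foot; stranded L unfooted): no (ˈmu:) mi (ˈplur.ran) (ˈnos.le).
Foot heads: 2, 4, 6.
Primary stress on the leftmost head = syllable 2.
Secondary stress on 4, 6: no.ˈmu:.mi.ˌplur.ran.ˌnos.le.

primary 2, secondary 4, 6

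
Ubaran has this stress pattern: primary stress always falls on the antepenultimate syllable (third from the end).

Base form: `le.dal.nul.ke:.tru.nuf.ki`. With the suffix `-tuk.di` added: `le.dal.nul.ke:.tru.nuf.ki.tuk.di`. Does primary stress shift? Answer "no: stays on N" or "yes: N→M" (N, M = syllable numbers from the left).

yes: 5→7

Base `le.dal.nul.ke:.tru.nuf.ki` (7 syllables):
  The word has 7 syllables; the antepenultimate syllable (third from the end) is syllable 5 (tru).
  → primary stress on syllable 5.
Suffixed `le.dal.nul.ke:.tru.nuf.ki.tuk.di` (9 syllables):
  The word has 9 syllables; the antepenultimate syllable (third from the end) is syllable 7 (ki).
  → primary stress on syllable 7.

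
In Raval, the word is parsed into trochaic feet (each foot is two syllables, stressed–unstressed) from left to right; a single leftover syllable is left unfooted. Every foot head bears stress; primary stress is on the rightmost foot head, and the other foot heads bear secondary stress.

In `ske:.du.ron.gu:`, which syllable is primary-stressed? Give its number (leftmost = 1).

3

Parse left to right into trochaic (ˈσσ) feet: (ˈske:.du) (ˈron.gu:).
Foot heads (stressed positions): 1, 3.
End Rule Rightmost: primary stress on the rightmost head = syllable 3.
Primary stress: syllable 3 → ske:.du.ˈron.gu:.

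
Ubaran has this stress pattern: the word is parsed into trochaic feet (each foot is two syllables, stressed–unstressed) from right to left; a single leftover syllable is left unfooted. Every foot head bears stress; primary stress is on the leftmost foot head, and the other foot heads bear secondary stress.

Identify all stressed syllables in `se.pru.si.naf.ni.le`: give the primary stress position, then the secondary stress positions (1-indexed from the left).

primary 1, secondary 3, 5

Parse right to left into trochaic (ˈσσ) feet: (ˈse.pru) (ˈsi.naf) (ˈni.le).
Foot heads (stressed positions): 1, 3, 5.
End Rule Leftmost: primary stress on the leftmost head = syllable 1.
Secondary stress on 3, 5: ˈse.pru.ˌsi.naf.ˌni.le.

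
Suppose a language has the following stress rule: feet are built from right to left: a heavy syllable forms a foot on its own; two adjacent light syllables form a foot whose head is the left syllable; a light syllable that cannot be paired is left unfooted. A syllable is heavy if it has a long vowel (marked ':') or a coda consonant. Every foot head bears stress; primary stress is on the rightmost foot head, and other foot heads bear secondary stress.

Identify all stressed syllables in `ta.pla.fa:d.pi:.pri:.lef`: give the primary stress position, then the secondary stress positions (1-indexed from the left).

Weights: 1 ta L, 2 pla L, 3 fa:d H, 4 pi: H, 5 pri: H, 6 lef H.
Parse right to left (heavy = foot alone; LL = one foot; stranded L unfooted): (ˈta.pla) (ˈfa:d) (ˈpi:) (ˈpri:) (ˈlef).
Foot heads: 1, 3, 4, 5, 6.
Primary stress on the rightmost head = syllable 6.
Secondary stress on 1, 3, 4, 5: ˌta.pla.ˌfa:d.ˌpi:.ˌpri:.ˈlef.

primary 6, secondary 1, 3, 4, 5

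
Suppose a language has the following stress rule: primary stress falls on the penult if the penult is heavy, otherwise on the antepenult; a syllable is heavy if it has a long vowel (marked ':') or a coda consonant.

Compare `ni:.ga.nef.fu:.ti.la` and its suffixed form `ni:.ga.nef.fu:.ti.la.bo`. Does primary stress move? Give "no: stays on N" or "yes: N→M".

yes: 4→5

Base `ni:.ga.nef.fu:.ti.la` (6 syllables):
  Weights: 4 fu: H, 5 ti L, 6 la L.
  The penult (syllable 5, ti) is light, so stress falls on the antepenult (syllable 4, fu:).
  → primary stress on syllable 4.
Suffixed `ni:.ga.nef.fu:.ti.la.bo` (7 syllables):
  Weights: 5 ti L, 6 la L, 7 bo L.
  The penult (syllable 6, la) is light, so stress falls on the antepenult (syllable 5, ti).
  → primary stress on syllable 5.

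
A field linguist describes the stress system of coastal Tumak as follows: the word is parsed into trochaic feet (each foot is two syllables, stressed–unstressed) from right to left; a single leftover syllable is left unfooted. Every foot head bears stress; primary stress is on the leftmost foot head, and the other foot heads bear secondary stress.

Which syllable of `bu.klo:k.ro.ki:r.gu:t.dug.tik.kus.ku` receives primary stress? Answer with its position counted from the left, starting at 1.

2

Parse right to left into trochaic (ˈσσ) feet: bu (ˈklo:k.ro) (ˈki:r.gu:t) (ˈdug.tik) (ˈkus.ku). Syllable 1 is left unfooted.
Foot heads (stressed positions): 2, 4, 6, 8.
End Rule Leftmost: primary stress on the leftmost head = syllable 2.
Primary stress: syllable 2 → bu.ˈklo:k.ro.ki:r.gu:t.dug.tik.kus.ku.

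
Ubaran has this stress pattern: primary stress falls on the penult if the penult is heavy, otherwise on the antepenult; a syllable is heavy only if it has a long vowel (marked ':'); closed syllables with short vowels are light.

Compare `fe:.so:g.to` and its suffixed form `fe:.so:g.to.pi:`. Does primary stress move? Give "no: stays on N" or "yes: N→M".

no: stays on 2

Base `fe:.so:g.to` (3 syllables):
  Weights: 1 fe: H, 2 so:g H, 3 to L.
  The penult (syllable 2, so:g) is heavy, so it takes stress.
  → primary stress on syllable 2.
Suffixed `fe:.so:g.to.pi:` (4 syllables):
  Weights: 2 so:g H, 3 to L, 4 pi: H.
  The penult (syllable 3, to) is light, so stress falls on the antepenult (syllable 2, so:g).
  → primary stress on syllable 2.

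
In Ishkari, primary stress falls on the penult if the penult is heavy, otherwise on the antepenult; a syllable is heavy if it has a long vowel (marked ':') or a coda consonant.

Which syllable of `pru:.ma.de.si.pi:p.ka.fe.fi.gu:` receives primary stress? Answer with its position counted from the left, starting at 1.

7

Weights: 7 fe L, 8 fi L, 9 gu: H.
The penult (syllable 8, fi) is light, so stress falls on the antepenult (syllable 7, fe).
Primary stress: syllable 7 → pru:.ma.de.si.pi:p.ka.ˈfe.fi.gu:.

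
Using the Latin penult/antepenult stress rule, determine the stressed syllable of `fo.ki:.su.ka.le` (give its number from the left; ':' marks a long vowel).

3

Classical Latin: stress the penult if heavy (long vowel or closed), else the antepenult.
Weights: 3 su L, 4 ka L, 5 le L.
The penult (syllable 4, ka) is light, so stress falls on the antepenult (syllable 3, su).
Stress on syllable 3: fo.ki:.ˈsu.ka.le.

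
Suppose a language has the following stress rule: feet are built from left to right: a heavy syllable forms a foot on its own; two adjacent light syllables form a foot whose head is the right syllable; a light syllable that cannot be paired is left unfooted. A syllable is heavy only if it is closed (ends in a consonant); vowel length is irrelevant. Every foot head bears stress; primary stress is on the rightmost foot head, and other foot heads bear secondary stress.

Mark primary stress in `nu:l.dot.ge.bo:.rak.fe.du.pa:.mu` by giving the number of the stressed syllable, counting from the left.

9

Weights: 1 nu:l H, 2 dot H, 3 ge L, 4 bo: L, 5 rak H, 6 fe L, 7 du L, 8 pa: L, 9 mu L.
Parse left to right (heavy = foot alone; LL = one foot; stranded L unfooted): (ˈnu:l) (ˈdot) (ge.ˈbo:) (ˈrak) (fe.ˈdu) (pa:.ˈmu).
Foot heads: 1, 2, 4, 5, 7, 9.
Primary stress on the rightmost head = syllable 9.
Primary stress: syllable 9 → nu:l.dot.ge.bo:.rak.fe.du.pa:.ˈmu.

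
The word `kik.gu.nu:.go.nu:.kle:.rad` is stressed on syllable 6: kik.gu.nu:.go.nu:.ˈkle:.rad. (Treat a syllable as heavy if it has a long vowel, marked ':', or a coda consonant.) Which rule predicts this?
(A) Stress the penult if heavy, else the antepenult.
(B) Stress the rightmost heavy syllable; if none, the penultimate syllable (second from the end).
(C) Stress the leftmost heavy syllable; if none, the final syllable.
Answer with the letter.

Rule A → syllable 6 ✓.
Rule B → syllable 7 (observed: 6).
Rule C → syllable 1 (observed: 6).

A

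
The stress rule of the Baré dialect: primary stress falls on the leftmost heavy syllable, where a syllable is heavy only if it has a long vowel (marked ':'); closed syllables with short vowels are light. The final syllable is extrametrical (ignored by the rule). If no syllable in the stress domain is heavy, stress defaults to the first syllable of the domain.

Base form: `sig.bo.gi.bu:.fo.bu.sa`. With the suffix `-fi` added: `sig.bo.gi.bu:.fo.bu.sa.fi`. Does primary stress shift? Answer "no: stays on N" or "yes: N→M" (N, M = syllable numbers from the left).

no: stays on 4

Base `sig.bo.gi.bu:.fo.bu.sa` (7 syllables):
  The final syllable (7, sa) is extrametrical; the stress domain is syllables 1–6.
  Weights: 1 sig L, 2 bo L, 3 gi L, 4 bu: H, 5 fo L, 6 bu L.
  Heavy syllables in the domain: 4. The leftmost is syllable 4 (bu:).
  → primary stress on syllable 4.
Suffixed `sig.bo.gi.bu:.fo.bu.sa.fi` (8 syllables):
  The final syllable (8, fi) is extrametrical; the stress domain is syllables 1–7.
  Weights: 1 sig L, 2 bo L, 3 gi L, 4 bu: H, 5 fo L, 6 bu L, 7 sa L.
  Heavy syllables in the domain: 4. The leftmost is syllable 4 (bu:).
  → primary stress on syllable 4.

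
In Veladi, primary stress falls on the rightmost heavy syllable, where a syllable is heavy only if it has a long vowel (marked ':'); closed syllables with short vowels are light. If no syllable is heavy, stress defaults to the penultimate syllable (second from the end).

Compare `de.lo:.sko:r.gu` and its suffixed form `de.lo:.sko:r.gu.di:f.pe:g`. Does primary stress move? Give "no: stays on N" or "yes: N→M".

Base `de.lo:.sko:r.gu` (4 syllables):
  Weights: 1 de L, 2 lo: H, 3 sko:r H, 4 gu L.
  Heavy syllables in the domain: 2, 3. The rightmost is syllable 3 (sko:r).
  → primary stress on syllable 3.
Suffixed `de.lo:.sko:r.gu.di:f.pe:g` (6 syllables):
  Weights: 1 de L, 2 lo: H, 3 sko:r H, 4 gu L, 5 di:f H, 6 pe:g H.
  Heavy syllables in the domain: 2, 3, 5, 6. The rightmost is syllable 6 (pe:g).
  → primary stress on syllable 6.

yes: 3→6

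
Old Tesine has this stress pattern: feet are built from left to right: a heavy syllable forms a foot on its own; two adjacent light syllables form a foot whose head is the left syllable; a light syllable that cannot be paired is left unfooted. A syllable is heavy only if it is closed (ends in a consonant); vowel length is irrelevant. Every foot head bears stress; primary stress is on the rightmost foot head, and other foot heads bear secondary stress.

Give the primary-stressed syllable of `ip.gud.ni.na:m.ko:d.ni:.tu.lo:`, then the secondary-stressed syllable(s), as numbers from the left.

Weights: 1 ip H, 2 gud H, 3 ni L, 4 na:m H, 5 ko:d H, 6 ni: L, 7 tu L, 8 lo: L.
Parse left to right (heavy = foot alone; LL = one foot; stranded L unfooted): (ˈip) (ˈgud) ni (ˈna:m) (ˈko:d) (ˈni:.tu) lo:.
Foot heads: 1, 2, 4, 5, 6.
Primary stress on the rightmost head = syllable 6.
Secondary stress on 1, 2, 4, 5: ˌip.ˌgud.ni.ˌna:m.ˌko:d.ˈni:.tu.lo:.

primary 6, secondary 1, 2, 4, 5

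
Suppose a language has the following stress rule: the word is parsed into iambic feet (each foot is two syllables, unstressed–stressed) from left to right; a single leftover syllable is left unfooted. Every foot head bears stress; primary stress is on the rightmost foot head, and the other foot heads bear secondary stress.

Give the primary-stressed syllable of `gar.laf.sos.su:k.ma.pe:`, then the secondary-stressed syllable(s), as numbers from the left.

primary 6, secondary 2, 4

Parse left to right into iambic (σˈσ) feet: (gar.ˈlaf) (sos.ˈsu:k) (ma.ˈpe:).
Foot heads (stressed positions): 2, 4, 6.
End Rule Rightmost: primary stress on the rightmost head = syllable 6.
Secondary stress on 2, 4: gar.ˌlaf.sos.ˌsu:k.ma.ˈpe:.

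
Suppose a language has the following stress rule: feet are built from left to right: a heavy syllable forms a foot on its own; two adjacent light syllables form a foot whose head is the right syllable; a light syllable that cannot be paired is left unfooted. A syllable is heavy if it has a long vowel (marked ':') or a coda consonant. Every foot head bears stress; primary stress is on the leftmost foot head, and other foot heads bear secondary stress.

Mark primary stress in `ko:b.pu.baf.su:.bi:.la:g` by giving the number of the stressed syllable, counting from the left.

Weights: 1 ko:b H, 2 pu L, 3 baf H, 4 su: H, 5 bi: H, 6 la:g H.
Parse left to right (heavy = foot alone; LL = one foot; stranded L unfooted): (ˈko:b) pu (ˈbaf) (ˈsu:) (ˈbi:) (ˈla:g).
Foot heads: 1, 3, 4, 5, 6.
Primary stress on the leftmost head = syllable 1.
Primary stress: syllable 1 → ˈko:b.pu.baf.su:.bi:.la:g.

1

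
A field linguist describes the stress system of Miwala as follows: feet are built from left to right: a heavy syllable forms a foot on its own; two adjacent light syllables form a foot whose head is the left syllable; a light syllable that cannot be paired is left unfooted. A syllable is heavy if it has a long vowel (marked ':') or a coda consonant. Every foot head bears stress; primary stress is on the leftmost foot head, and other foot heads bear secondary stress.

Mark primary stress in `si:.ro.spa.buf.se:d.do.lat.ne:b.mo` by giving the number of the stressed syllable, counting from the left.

Weights: 1 si: H, 2 ro L, 3 spa L, 4 buf H, 5 se:d H, 6 do L, 7 lat H, 8 ne:b H, 9 mo L.
Parse left to right (heavy = foot alone; LL = one foot; stranded L unfooted): (ˈsi:) (ˈro.spa) (ˈbuf) (ˈse:d) do (ˈlat) (ˈne:b) mo.
Foot heads: 1, 2, 4, 5, 7, 8.
Primary stress on the leftmost head = syllable 1.
Primary stress: syllable 1 → ˈsi:.ro.spa.buf.se:d.do.lat.ne:b.mo.

1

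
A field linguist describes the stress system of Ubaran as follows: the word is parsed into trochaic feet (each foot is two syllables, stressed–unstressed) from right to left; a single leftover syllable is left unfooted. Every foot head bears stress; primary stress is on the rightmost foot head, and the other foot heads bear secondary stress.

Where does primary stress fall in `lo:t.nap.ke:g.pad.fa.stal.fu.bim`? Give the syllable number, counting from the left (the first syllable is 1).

Parse right to left into trochaic (ˈσσ) feet: (ˈlo:t.nap) (ˈke:g.pad) (ˈfa.stal) (ˈfu.bim).
Foot heads (stressed positions): 1, 3, 5, 7.
End Rule Rightmost: primary stress on the rightmost head = syllable 7.
Primary stress: syllable 7 → lo:t.nap.ke:g.pad.fa.stal.ˈfu.bim.

7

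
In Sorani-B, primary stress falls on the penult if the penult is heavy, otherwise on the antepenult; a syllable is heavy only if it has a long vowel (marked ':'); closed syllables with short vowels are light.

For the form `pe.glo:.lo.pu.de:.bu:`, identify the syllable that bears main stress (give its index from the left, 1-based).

5

Weights: 4 pu L, 5 de: H, 6 bu: H.
The penult (syllable 5, de:) is heavy, so it takes stress.
Primary stress: syllable 5 → pe.glo:.lo.pu.ˈde:.bu:.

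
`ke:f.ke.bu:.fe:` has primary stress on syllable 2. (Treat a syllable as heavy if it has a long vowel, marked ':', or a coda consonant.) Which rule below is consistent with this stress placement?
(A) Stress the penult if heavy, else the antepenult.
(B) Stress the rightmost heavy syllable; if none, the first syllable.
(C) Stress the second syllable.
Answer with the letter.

Rule A → syllable 3 (observed: 2).
Rule B → syllable 4 (observed: 2).
Rule C → syllable 2 ✓.

C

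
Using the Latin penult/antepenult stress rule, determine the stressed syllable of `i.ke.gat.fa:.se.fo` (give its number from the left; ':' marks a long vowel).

Classical Latin: stress the penult if heavy (long vowel or closed), else the antepenult.
Weights: 4 fa: H, 5 se L, 6 fo L.
The penult (syllable 5, se) is light, so stress falls on the antepenult (syllable 4, fa:).
Stress on syllable 4: i.ke.gat.ˈfa:.se.fo.

4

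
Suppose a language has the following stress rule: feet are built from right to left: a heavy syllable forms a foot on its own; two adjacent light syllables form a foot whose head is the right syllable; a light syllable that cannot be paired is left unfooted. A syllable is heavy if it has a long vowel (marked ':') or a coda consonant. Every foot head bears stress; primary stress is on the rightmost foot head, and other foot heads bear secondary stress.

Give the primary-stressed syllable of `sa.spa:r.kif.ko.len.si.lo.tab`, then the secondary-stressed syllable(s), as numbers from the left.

Weights: 1 sa L, 2 spa:r H, 3 kif H, 4 ko L, 5 len H, 6 si L, 7 lo L, 8 tab H.
Parse right to left (heavy = foot alone; LL = one foot; stranded L unfooted): sa (ˈspa:r) (ˈkif) ko (ˈlen) (si.ˈlo) (ˈtab).
Foot heads: 2, 3, 5, 7, 8.
Primary stress on the rightmost head = syllable 8.
Secondary stress on 2, 3, 5, 7: sa.ˌspa:r.ˌkif.ko.ˌlen.si.ˌlo.ˈtab.

primary 8, secondary 2, 3, 5, 7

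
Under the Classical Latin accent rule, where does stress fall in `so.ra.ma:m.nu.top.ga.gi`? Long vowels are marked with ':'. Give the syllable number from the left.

5

Classical Latin: stress the penult if heavy (long vowel or closed), else the antepenult.
Weights: 5 top H, 6 ga L, 7 gi L.
The penult (syllable 6, ga) is light, so stress falls on the antepenult (syllable 5, top).
Stress on syllable 5: so.ra.ma:m.nu.ˈtop.ga.gi.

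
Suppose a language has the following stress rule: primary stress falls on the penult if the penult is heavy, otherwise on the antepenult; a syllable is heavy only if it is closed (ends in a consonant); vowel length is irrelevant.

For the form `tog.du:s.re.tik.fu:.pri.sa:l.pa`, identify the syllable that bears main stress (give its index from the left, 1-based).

7

Weights: 6 pri L, 7 sa:l H, 8 pa L.
The penult (syllable 7, sa:l) is heavy, so it takes stress.
Primary stress: syllable 7 → tog.du:s.re.tik.fu:.pri.ˈsa:l.pa.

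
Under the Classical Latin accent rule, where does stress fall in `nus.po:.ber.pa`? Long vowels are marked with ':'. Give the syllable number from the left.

Classical Latin: stress the penult if heavy (long vowel or closed), else the antepenult.
Weights: 2 po: H, 3 ber H, 4 pa L.
The penult (syllable 3, ber) is heavy, so it takes stress.
Stress on syllable 3: nus.po:.ˈber.pa.

3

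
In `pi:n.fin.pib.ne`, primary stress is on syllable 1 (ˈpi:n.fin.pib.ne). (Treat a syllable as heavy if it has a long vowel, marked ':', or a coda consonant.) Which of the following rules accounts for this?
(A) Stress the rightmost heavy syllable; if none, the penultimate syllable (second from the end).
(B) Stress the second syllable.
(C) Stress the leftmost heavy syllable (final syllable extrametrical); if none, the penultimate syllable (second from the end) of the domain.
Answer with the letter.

Rule A → syllable 3 (observed: 1).
Rule B → syllable 2 (observed: 1).
Rule C → syllable 1 ✓.

C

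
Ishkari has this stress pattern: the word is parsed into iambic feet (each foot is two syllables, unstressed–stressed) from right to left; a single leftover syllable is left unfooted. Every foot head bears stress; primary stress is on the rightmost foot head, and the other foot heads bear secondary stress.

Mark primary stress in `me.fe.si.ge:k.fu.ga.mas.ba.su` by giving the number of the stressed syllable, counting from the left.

Parse right to left into iambic (σˈσ) feet: me (fe.ˈsi) (ge:k.ˈfu) (ga.ˈmas) (ba.ˈsu). Syllable 1 is left unfooted.
Foot heads (stressed positions): 3, 5, 7, 9.
End Rule Rightmost: primary stress on the rightmost head = syllable 9.
Primary stress: syllable 9 → me.fe.si.ge:k.fu.ga.mas.ba.ˈsu.

9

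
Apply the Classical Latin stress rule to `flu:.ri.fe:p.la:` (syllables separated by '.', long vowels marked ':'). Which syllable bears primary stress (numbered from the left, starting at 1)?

3

Classical Latin: stress the penult if heavy (long vowel or closed), else the antepenult.
Weights: 2 ri L, 3 fe:p H, 4 la: H.
The penult (syllable 3, fe:p) is heavy, so it takes stress.
Stress on syllable 3: flu:.ri.ˈfe:p.la:.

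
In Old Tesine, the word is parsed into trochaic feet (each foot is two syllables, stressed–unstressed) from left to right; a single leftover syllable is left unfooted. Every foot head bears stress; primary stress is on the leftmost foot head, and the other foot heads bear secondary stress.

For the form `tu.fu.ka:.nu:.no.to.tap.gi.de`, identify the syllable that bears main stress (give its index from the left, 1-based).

Parse left to right into trochaic (ˈσσ) feet: (ˈtu.fu) (ˈka:.nu:) (ˈno.to) (ˈtap.gi) de. Syllable 9 is left unfooted.
Foot heads (stressed positions): 1, 3, 5, 7.
End Rule Leftmost: primary stress on the leftmost head = syllable 1.
Primary stress: syllable 1 → ˈtu.fu.ka:.nu:.no.to.tap.gi.de.

1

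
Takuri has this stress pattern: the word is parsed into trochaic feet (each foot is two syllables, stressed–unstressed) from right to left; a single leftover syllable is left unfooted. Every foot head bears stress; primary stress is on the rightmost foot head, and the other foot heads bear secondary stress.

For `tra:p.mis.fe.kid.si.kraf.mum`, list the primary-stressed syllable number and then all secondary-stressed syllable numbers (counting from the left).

primary 6, secondary 2, 4

Parse right to left into trochaic (ˈσσ) feet: tra:p (ˈmis.fe) (ˈkid.si) (ˈkraf.mum). Syllable 1 is left unfooted.
Foot heads (stressed positions): 2, 4, 6.
End Rule Rightmost: primary stress on the rightmost head = syllable 6.
Secondary stress on 2, 4: tra:p.ˌmis.fe.ˌkid.si.ˈkraf.mum.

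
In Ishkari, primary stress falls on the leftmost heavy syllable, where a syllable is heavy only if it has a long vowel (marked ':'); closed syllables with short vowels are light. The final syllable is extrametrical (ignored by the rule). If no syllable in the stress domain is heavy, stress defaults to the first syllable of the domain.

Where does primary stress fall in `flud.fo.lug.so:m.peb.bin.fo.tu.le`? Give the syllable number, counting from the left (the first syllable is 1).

The final syllable (9, le) is extrametrical; the stress domain is syllables 1–8.
Weights: 1 flud L, 2 fo L, 3 lug L, 4 so:m H, 5 peb L, 6 bin L, 7 fo L, 8 tu L.
Heavy syllables in the domain: 4. The leftmost is syllable 4 (so:m).
Primary stress: syllable 4 → flud.fo.lug.ˈso:m.peb.bin.fo.tu.le.

4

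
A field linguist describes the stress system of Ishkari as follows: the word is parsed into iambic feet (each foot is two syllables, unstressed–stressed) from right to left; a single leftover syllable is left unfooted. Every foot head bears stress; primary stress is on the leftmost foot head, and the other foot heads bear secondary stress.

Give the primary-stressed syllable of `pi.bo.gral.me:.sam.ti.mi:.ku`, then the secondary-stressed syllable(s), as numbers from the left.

Parse right to left into iambic (σˈσ) feet: (pi.ˈbo) (gral.ˈme:) (sam.ˈti) (mi:.ˈku).
Foot heads (stressed positions): 2, 4, 6, 8.
End Rule Leftmost: primary stress on the leftmost head = syllable 2.
Secondary stress on 4, 6, 8: pi.ˈbo.gral.ˌme:.sam.ˌti.mi:.ˌku.

primary 2, secondary 4, 6, 8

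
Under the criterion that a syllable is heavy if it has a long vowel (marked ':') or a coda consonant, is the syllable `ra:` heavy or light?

`ra:`: long vowel, open (no coda). Long vowel → heavy.

heavy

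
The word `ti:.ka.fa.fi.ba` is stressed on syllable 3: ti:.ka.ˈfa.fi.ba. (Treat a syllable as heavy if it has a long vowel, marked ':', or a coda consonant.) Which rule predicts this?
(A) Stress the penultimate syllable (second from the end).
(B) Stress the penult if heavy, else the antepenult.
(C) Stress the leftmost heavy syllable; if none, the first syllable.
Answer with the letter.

Rule A → syllable 4 (observed: 3).
Rule B → syllable 3 ✓.
Rule C → syllable 1 (observed: 3).

B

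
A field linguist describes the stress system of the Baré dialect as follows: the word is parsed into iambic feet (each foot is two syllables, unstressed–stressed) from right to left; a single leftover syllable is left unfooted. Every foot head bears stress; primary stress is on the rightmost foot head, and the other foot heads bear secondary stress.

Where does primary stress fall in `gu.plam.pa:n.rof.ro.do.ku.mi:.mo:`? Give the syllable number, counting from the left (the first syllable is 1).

9

Parse right to left into iambic (σˈσ) feet: gu (plam.ˈpa:n) (rof.ˈro) (do.ˈku) (mi:.ˈmo:). Syllable 1 is left unfooted.
Foot heads (stressed positions): 3, 5, 7, 9.
End Rule Rightmost: primary stress on the rightmost head = syllable 9.
Primary stress: syllable 9 → gu.plam.pa:n.rof.ro.do.ku.mi:.ˈmo:.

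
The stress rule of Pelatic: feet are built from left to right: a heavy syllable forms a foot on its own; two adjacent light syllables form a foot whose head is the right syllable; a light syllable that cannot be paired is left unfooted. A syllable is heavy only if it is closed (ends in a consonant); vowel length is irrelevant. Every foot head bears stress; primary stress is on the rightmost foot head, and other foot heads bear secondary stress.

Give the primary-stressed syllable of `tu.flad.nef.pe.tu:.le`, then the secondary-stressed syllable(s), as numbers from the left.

primary 5, secondary 2, 3

Weights: 1 tu L, 2 flad H, 3 nef H, 4 pe L, 5 tu: L, 6 le L.
Parse left to right (heavy = foot alone; LL = one foot; stranded L unfooted): tu (ˈflad) (ˈnef) (pe.ˈtu:) le.
Foot heads: 2, 3, 5.
Primary stress on the rightmost head = syllable 5.
Secondary stress on 2, 3: tu.ˌflad.ˌnef.pe.ˈtu:.le.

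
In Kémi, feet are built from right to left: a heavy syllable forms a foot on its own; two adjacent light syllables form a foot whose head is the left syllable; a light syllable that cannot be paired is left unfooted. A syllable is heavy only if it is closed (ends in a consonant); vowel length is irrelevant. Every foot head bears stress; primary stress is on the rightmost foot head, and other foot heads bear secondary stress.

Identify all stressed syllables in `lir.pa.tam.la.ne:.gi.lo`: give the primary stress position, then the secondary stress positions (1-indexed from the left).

Weights: 1 lir H, 2 pa L, 3 tam H, 4 la L, 5 ne: L, 6 gi L, 7 lo L.
Parse right to left (heavy = foot alone; LL = one foot; stranded L unfooted): (ˈlir) pa (ˈtam) (ˈla.ne:) (ˈgi.lo).
Foot heads: 1, 3, 4, 6.
Primary stress on the rightmost head = syllable 6.
Secondary stress on 1, 3, 4: ˌlir.pa.ˌtam.ˌla.ne:.ˈgi.lo.

primary 6, secondary 1, 3, 4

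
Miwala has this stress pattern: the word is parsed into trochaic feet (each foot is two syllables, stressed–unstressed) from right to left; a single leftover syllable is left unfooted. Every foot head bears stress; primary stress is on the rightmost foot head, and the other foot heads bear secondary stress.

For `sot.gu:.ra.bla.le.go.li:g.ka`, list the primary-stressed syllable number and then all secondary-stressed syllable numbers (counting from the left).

Parse right to left into trochaic (ˈσσ) feet: (ˈsot.gu:) (ˈra.bla) (ˈle.go) (ˈli:g.ka).
Foot heads (stressed positions): 1, 3, 5, 7.
End Rule Rightmost: primary stress on the rightmost head = syllable 7.
Secondary stress on 1, 3, 5: ˌsot.gu:.ˌra.bla.ˌle.go.ˈli:g.ka.

primary 7, secondary 1, 3, 5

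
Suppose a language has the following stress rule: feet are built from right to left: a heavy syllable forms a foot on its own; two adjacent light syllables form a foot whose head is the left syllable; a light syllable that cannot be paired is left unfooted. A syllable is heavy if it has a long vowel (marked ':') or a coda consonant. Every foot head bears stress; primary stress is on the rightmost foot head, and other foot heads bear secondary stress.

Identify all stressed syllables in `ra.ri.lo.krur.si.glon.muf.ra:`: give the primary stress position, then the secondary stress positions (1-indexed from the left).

Weights: 1 ra L, 2 ri L, 3 lo L, 4 krur H, 5 si L, 6 glon H, 7 muf H, 8 ra: H.
Parse right to left (heavy = foot alone; LL = one foot; stranded L unfooted): ra (ˈri.lo) (ˈkrur) si (ˈglon) (ˈmuf) (ˈra:).
Foot heads: 2, 4, 6, 7, 8.
Primary stress on the rightmost head = syllable 8.
Secondary stress on 2, 4, 6, 7: ra.ˌri.lo.ˌkrur.si.ˌglon.ˌmuf.ˈra:.

primary 8, secondary 2, 4, 6, 7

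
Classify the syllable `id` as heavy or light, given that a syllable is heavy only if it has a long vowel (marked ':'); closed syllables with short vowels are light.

light

`id`: short vowel, closed (coda /d/). Short vowel → light.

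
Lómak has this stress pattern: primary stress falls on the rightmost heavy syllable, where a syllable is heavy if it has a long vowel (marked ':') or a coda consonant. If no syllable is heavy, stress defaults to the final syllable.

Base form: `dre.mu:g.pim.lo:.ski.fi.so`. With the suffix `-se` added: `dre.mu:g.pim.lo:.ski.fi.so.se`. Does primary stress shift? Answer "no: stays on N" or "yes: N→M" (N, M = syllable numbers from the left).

Base `dre.mu:g.pim.lo:.ski.fi.so` (7 syllables):
  Weights: 1 dre L, 2 mu:g H, 3 pim H, 4 lo: H, 5 ski L, 6 fi L, 7 so L.
  Heavy syllables in the domain: 2, 3, 4. The rightmost is syllable 4 (lo:).
  → primary stress on syllable 4.
Suffixed `dre.mu:g.pim.lo:.ski.fi.so.se` (8 syllables):
  Weights: 1 dre L, 2 mu:g H, 3 pim H, 4 lo: H, 5 ski L, 6 fi L, 7 so L, 8 se L.
  Heavy syllables in the domain: 2, 3, 4. The rightmost is syllable 4 (lo:).
  → primary stress on syllable 4.

no: stays on 4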